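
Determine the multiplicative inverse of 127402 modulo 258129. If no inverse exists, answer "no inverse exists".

197032

Run Euclid on (258129, 127402):
258129 = 2*127402 + 3325
127402 = 38*3325 + 1052
3325 = 3*1052 + 169
1052 = 6*169 + 38
169 = 4*38 + 17
38 = 2*17 + 4
17 = 4*4 + 1
4 = 4*1 + 0
Since gcd(127402, 258129) = 1, back-substitute to write 1 as a combination:
1 = 17 − 4·4
1 = −4·38 + 9·17
1 = 9·169 − 40·38
1 = −40·1052 + 249·169
1 = 249·3325 − 787·1052
1 = −787·127402 + 30155·3325
1 = 30155·258129 − 61097·127402
So 127402·(-61097) ≡ 1 (mod 258129), and -61097 ≡ 197032 (mod 258129).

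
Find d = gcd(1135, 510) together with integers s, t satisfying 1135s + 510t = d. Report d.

Apply Euclid's algorithm to 1135 and 510:
1135 = 2*510 + 115
510 = 4*115 + 50
115 = 2*50 + 15
50 = 3*15 + 5
15 = 3*5 + 0
gcd(1135, 510) = 5.
Working backward:
5 = 50 − 3·15
5 = −3·115 + 7·50
5 = 7·510 − 31·115
5 = −31·1135 + 69·510
So 5 = (-31)·1135 + (69)·510.

5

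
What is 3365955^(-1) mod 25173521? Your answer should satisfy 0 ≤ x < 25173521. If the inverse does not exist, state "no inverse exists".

24470949

Run Euclid on (25173521, 3365955):
25173521 = 7×3365955 + 1611836
3365955 = 2×1611836 + 142283
1611836 = 11×142283 + 46723
142283 = 3×46723 + 2114
46723 = 22×2114 + 215
2114 = 9×215 + 179
215 = 1×179 + 36
179 = 4×36 + 35
36 = 1×35 + 1
35 = 35×1 + 0
gcd = 1, so the inverse exists. Back-substitute:
1 = 36 − 35
1 = −179 + 5·36
1 = 5·215 − 6·179
1 = −6·2114 + 59·215
1 = 59·46723 − 1304·2114
1 = −1304·142283 + 3971·46723
1 = 3971·1611836 − 44985·142283
1 = −44985·3365955 + 93941·1611836
1 = 93941·25173521 − 702572·3365955
Hence 3365955⁻¹ ≡ -702572 ≡ 24470949 (mod 25173521).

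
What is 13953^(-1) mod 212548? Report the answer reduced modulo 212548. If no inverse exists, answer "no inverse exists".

178441

Extended Euclidean algorithm:
212548 = 15·13953 + 3253
13953 = 4·3253 + 941
3253 = 3·941 + 430
941 = 2·430 + 81
430 = 5·81 + 25
81 = 3·25 + 6
25 = 4·6 + 1
6 = 6·1 + 0
gcd = 1, so the inverse exists. Back-substitute:
1 = 25 − 4·6
1 = −4·81 + 13·25
1 = 13·430 − 69·81
1 = −69·941 + 151·430
1 = 151·3253 − 522·941
1 = −522·13953 + 2239·3253
1 = 2239·212548 − 34107·13953
Thus 13953·(-34107) ≡ 1 (mod 212548); reducing, -34107 mod 212548 = 178441.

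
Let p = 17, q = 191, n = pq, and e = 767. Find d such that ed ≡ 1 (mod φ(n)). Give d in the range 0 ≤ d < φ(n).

543

φ(n) = (p−1)(q−1) = 16·190 = 3040.
Need d with 767·d ≡ 1 (mod 3040). Apply the extended Euclidean algorithm:
3040 = 3·767 + 739
767 = 1·739 + 28
739 = 26·28 + 11
28 = 2·11 + 6
11 = 1·6 + 5
6 = 1·5 + 1
5 = 5·1 + 0
Back-substitute:
1 = 6 − 5
1 = −11 + 2·6
1 = 2·28 − 5·11
1 = −5·739 + 132·28
1 = 132·767 − 137·739
1 = −137·3040 + 543·767
So 767·543 ≡ 1 (mod 3040), hence d = 543.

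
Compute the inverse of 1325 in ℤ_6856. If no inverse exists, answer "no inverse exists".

Apply the Euclidean algorithm to 6856 and 1325:
6856 = 5·1325 + 231
1325 = 5·231 + 170
231 = 1·170 + 61
170 = 2·61 + 48
61 = 1·48 + 13
48 = 3·13 + 9
13 = 1·9 + 4
9 = 2·4 + 1
4 = 4·1 + 0
The gcd is 1. Working backward:
1 = 9 − 2·4
1 = −2·13 + 3·9
1 = 3·48 − 11·13
1 = −11·61 + 14·48
1 = 14·170 − 39·61
1 = −39·231 + 53·170
1 = 53·1325 − 304·231
1 = −304·6856 + 1573·1325
So 1325·1573 ≡ 1 (mod 6856).

1573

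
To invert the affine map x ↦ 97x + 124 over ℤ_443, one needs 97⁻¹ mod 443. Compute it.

306

gcd(443, 97) by repeated division:
443 = 4·97 + 55
97 = 1·55 + 42
55 = 1·42 + 13
42 = 3·13 + 3
13 = 4·3 + 1
3 = 3·1 + 0
Since gcd(97, 443) = 1, back-substitute to write 1 as a combination:
1 = 13 − 4·3
1 = −4·42 + 13·13
1 = 13·55 − 17·42
1 = −17·97 + 30·55
1 = 30·443 − 137·97
So 97·(-137) ≡ 1 (mod 443), and -137 ≡ 306 (mod 443).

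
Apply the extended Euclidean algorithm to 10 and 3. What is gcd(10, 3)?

1

Repeated division:
10 = 3×3 + 1
3 = 3×1 + 0
gcd(10, 3) = 1.
Working backward:
1 = 10 − 3·3
So 1 = (1)·10 + (-3)·3.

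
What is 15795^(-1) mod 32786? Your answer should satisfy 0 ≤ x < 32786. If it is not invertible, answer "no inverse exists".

no inverse exists

Compute gcd(15795, 32786):
32786 = 2·15795 + 1196
15795 = 13·1196 + 247
1196 = 4·247 + 208
247 = 1·208 + 39
208 = 5·39 + 13
39 = 3·13 + 0
gcd(15795, 32786) = 13 ≠ 1, so 15795 has no multiplicative inverse modulo 32786.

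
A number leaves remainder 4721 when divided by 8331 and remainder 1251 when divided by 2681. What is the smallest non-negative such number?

Write x = 4721 + 8331·k. Then 8331·k ≡ 1251 − 4721 ≡ 1892 (mod 2681).
Need 8331⁻¹ mod 2681. Extended Euclid on (2681, 288):
2681 = 9*288 + 89
288 = 3*89 + 21
89 = 4*21 + 5
21 = 4*5 + 1
5 = 5*1 + 0
Back-substitute:
1 = 21 − 4·5
1 = −4·89 + 17·21
1 = 17·288 − 55·89
1 = −55·2681 + 512·288
8331⁻¹ ≡ 512 (mod 2681), so k ≡ 512·1892 ≡ 863 (mod 2681).
x = 4721 + 8331·863 = 7194374.

7194374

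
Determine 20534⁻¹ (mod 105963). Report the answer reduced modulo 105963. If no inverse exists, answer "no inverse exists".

gcd(105963, 20534) by repeated division:
105963 = 5·20534 + 3293
20534 = 6·3293 + 776
3293 = 4·776 + 189
776 = 4·189 + 20
189 = 9·20 + 9
20 = 2·9 + 2
9 = 4·2 + 1
2 = 2·1 + 0
Since gcd(20534, 105963) = 1, back-substitute to write 1 as a combination:
1 = 9 − 4·2
1 = −4·20 + 9·9
1 = 9·189 − 85·20
1 = −85·776 + 349·189
1 = 349·3293 − 1481·776
1 = −1481·20534 + 9235·3293
1 = 9235·105963 − 47656·20534
So 20534·(-47656) ≡ 1 (mod 105963), and -47656 ≡ 58307 (mod 105963).

58307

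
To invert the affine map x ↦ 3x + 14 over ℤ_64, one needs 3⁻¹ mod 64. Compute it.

43

Extended Euclidean algorithm:
64 = 21·3 + 1
3 = 3·1 + 0
Since gcd(3, 64) = 1, back-substitute to write 1 as a combination:
1 = 64 − 21·3
Thus 3·(-21) ≡ 1 (mod 64); reducing, -21 mod 64 = 43.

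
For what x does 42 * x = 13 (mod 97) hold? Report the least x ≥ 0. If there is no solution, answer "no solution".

First find gcd(42, 97):
97 = 2×42 + 13
42 = 3×13 + 3
13 = 4×3 + 1
3 = 3×1 + 0
gcd = 1, so a unique solution mod 97 exists.
Back-substitute for the Bézout coefficients:
1 = 13 − 4·3
1 = −4·42 + 13·13
1 = 13·97 − 30·42
So 42·(-30) ≡ 1 (mod 97), giving 42⁻¹ ≡ 67.
x ≡ 42⁻¹·13 ≡ 67·13 ≡ 95 (mod 97).

95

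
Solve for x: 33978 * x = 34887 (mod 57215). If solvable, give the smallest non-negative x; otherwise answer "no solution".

First find gcd(33978, 57215):
57215 = 1·33978 + 23237
33978 = 1·23237 + 10741
23237 = 2·10741 + 1755
10741 = 6·1755 + 211
1755 = 8·211 + 67
211 = 3·67 + 10
67 = 6·10 + 7
10 = 1·7 + 3
7 = 2·3 + 1
3 = 3·1 + 0
gcd = 1, so a unique solution mod 57215 exists.
Back-substitute for the Bézout coefficients:
1 = 7 − 2·3
1 = −2·10 + 3·7
1 = 3·67 − 20·10
1 = −20·211 + 63·67
1 = 63·1755 − 524·211
1 = −524·10741 + 3207·1755
1 = 3207·23237 − 6938·10741
1 = −6938·33978 + 10145·23237
1 = 10145·57215 − 17083·33978
So 33978·(-17083) ≡ 1 (mod 57215), giving 33978⁻¹ ≡ 40132.
x ≡ 33978⁻¹·34887 ≡ 40132·34887 ≡ 34034 (mod 57215).

34034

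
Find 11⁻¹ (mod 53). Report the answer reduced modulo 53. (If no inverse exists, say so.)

Extended Euclidean algorithm:
53 = 4×11 + 9
11 = 1×9 + 2
9 = 4×2 + 1
2 = 2×1 + 0
gcd = 1, so the inverse exists. Back-substitute:
1 = 9 − 4·2
1 = −4·11 + 5·9
1 = 5·53 − 24·11
So 11·(-24) ≡ 1 (mod 53), and -24 ≡ 29 (mod 53).

29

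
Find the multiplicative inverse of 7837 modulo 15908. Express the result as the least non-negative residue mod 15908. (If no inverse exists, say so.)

11897

Apply the Euclidean algorithm to 15908 and 7837:
15908 = 2*7837 + 234
7837 = 33*234 + 115
234 = 2*115 + 4
115 = 28*4 + 3
4 = 1*3 + 1
3 = 3*1 + 0
Since gcd(7837, 15908) = 1, back-substitute to write 1 as a combination:
1 = 4 − 3
1 = −115 + 29·4
1 = 29·234 − 59·115
1 = −59·7837 + 1976·234
1 = 1976·15908 − 4011·7837
So 7837·(-4011) ≡ 1 (mod 15908), and -4011 ≡ 11897 (mod 15908).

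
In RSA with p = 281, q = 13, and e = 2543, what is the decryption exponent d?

φ(n) = (p−1)(q−1) = 280·12 = 3360.
Need d with 2543·d ≡ 1 (mod 3360). Apply the extended Euclidean algorithm:
3360 = 1·2543 + 817
2543 = 3·817 + 92
817 = 8·92 + 81
92 = 1·81 + 11
81 = 7·11 + 4
11 = 2·4 + 3
4 = 1·3 + 1
3 = 3·1 + 0
Back-substitute:
1 = 4 − 3
1 = −11 + 3·4
1 = 3·81 − 22·11
1 = −22·92 + 25·81
1 = 25·817 − 222·92
1 = −222·2543 + 691·817
1 = 691·3360 − 913·2543
So 2543·(-913) ≡ 1 (mod 3360), hence d ≡ -913 ≡ 2447 (mod 3360).

2447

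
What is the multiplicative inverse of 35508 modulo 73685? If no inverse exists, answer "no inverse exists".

17172

Apply the Euclidean algorithm to 73685 and 35508:
73685 = 2·35508 + 2669
35508 = 13·2669 + 811
2669 = 3·811 + 236
811 = 3·236 + 103
236 = 2·103 + 30
103 = 3·30 + 13
30 = 2·13 + 4
13 = 3·4 + 1
4 = 4·1 + 0
gcd = 1, so the inverse exists. Back-substitute:
1 = 13 − 3·4
1 = −3·30 + 7·13
1 = 7·103 − 24·30
1 = −24·236 + 55·103
1 = 55·811 − 189·236
1 = −189·2669 + 622·811
1 = 622·35508 − 8275·2669
1 = −8275·73685 + 17172·35508
So 35508·17172 ≡ 1 (mod 73685).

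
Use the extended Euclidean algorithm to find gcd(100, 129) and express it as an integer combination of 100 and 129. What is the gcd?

1

Apply Euclid's algorithm to 129 and 100:
129 = 1*100 + 29
100 = 3*29 + 13
29 = 2*13 + 3
13 = 4*3 + 1
3 = 3*1 + 0
gcd(100, 129) = 1.
Express as a combination:
1 = 13 − 4·3
1 = −4·29 + 9·13
1 = 9·100 − 31·29
1 = −31·129 + 40·100
So 1 = (-31)·129 + (40)·100.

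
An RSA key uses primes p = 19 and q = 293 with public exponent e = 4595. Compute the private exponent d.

φ(n) = (p−1)(q−1) = 18·292 = 5256.
Need d with 4595·d ≡ 1 (mod 5256). Apply the extended Euclidean algorithm:
5256 = 1*4595 + 661
4595 = 6*661 + 629
661 = 1*629 + 32
629 = 19*32 + 21
32 = 1*21 + 11
21 = 1*11 + 10
11 = 1*10 + 1
10 = 10*1 + 0
Back-substitute:
1 = 11 − 10
1 = −21 + 2·11
1 = 2·32 − 3·21
1 = −3·629 + 59·32
1 = 59·661 − 62·629
1 = −62·4595 + 431·661
1 = 431·5256 − 493·4595
So 4595·(-493) ≡ 1 (mod 5256), hence d ≡ -493 ≡ 4763 (mod 5256).

4763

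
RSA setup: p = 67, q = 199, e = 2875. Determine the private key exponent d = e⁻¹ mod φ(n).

φ(n) = (p−1)(q−1) = 66·198 = 13068.
Need d with 2875·d ≡ 1 (mod 13068). Apply the extended Euclidean algorithm:
13068 = 4·2875 + 1568
2875 = 1·1568 + 1307
1568 = 1·1307 + 261
1307 = 5·261 + 2
261 = 130·2 + 1
2 = 2·1 + 0
Back-substitute:
1 = 261 − 130·2
1 = −130·1307 + 651·261
1 = 651·1568 − 781·1307
1 = −781·2875 + 1432·1568
1 = 1432·13068 − 6509·2875
So 2875·(-6509) ≡ 1 (mod 13068), hence d ≡ -6509 ≡ 6559 (mod 13068).

6559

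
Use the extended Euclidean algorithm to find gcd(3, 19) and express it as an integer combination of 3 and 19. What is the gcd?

1

Repeated division:
19 = 6×3 + 1
3 = 3×1 + 0
gcd(3, 19) = 1.
Back-substituting:
1 = 19 − 6·3
So 1 = (1)·19 + (-6)·3.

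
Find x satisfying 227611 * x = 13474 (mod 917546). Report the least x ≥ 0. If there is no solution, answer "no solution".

First find gcd(227611, 917546):
917546 = 4*227611 + 7102
227611 = 32*7102 + 347
7102 = 20*347 + 162
347 = 2*162 + 23
162 = 7*23 + 1
23 = 23*1 + 0
gcd = 1, so a unique solution mod 917546 exists.
Back-substitute for the Bézout coefficients:
1 = 162 − 7·23
1 = −7·347 + 15·162
1 = 15·7102 − 307·347
1 = −307·227611 + 9839·7102
1 = 9839·917546 − 39663·227611
So 227611·(-39663) ≡ 1 (mod 917546), giving 227611⁻¹ ≡ 877883.
x ≡ 227611⁻¹·13474 ≡ 877883·13474 ≡ 510056 (mod 917546).

510056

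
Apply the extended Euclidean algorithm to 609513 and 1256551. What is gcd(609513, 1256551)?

Euclidean algorithm:
1256551 = 2·609513 + 37525
609513 = 16·37525 + 9113
37525 = 4·9113 + 1073
9113 = 8·1073 + 529
1073 = 2·529 + 15
529 = 35·15 + 4
15 = 3·4 + 3
4 = 1·3 + 1
3 = 3·1 + 0
gcd(609513, 1256551) = 1.
Working backward:
1 = 4 − 3
1 = −15 + 4·4
1 = 4·529 − 141·15
1 = −141·1073 + 286·529
1 = 286·9113 − 2429·1073
1 = −2429·37525 + 10002·9113
1 = 10002·609513 − 162461·37525
1 = −162461·1256551 + 334924·609513
So 1 = (-162461)·1256551 + (334924)·609513.

1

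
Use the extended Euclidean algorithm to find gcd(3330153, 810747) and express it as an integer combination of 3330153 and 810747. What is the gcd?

9

Repeated division:
3330153 = 4*810747 + 87165
810747 = 9*87165 + 26262
87165 = 3*26262 + 8379
26262 = 3*8379 + 1125
8379 = 7*1125 + 504
1125 = 2*504 + 117
504 = 4*117 + 36
117 = 3*36 + 9
36 = 4*9 + 0
gcd(3330153, 810747) = 9.
Back-substituting:
9 = 117 − 3·36
9 = −3·504 + 13·117
9 = 13·1125 − 29·504
9 = −29·8379 + 216·1125
9 = 216·26262 − 677·8379
9 = −677·87165 + 2247·26262
9 = 2247·810747 − 20900·87165
9 = −20900·3330153 + 85847·810747
So 9 = (-20900)·3330153 + (85847)·810747.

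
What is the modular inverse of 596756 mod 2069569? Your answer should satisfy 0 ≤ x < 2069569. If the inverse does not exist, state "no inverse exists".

Run Euclid on (2069569, 596756):
2069569 = 3·596756 + 279301
596756 = 2·279301 + 38154
279301 = 7·38154 + 12223
38154 = 3·12223 + 1485
12223 = 8·1485 + 343
1485 = 4·343 + 113
343 = 3·113 + 4
113 = 28·4 + 1
4 = 4·1 + 0
The gcd is 1. Working backward:
1 = 113 − 28·4
1 = −28·343 + 85·113
1 = 85·1485 − 368·343
1 = −368·12223 + 3029·1485
1 = 3029·38154 − 9455·12223
1 = −9455·279301 + 69214·38154
1 = 69214·596756 − 147883·279301
1 = −147883·2069569 + 512863·596756
So 596756·512863 ≡ 1 (mod 2069569).

512863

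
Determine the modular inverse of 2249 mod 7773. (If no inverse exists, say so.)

gcd(7773, 2249) by repeated division:
7773 = 3×2249 + 1026
2249 = 2×1026 + 197
1026 = 5×197 + 41
197 = 4×41 + 33
41 = 1×33 + 8
33 = 4×8 + 1
8 = 8×1 + 0
The gcd is 1. Working backward:
1 = 33 − 4·8
1 = −4·41 + 5·33
1 = 5·197 − 24·41
1 = −24·1026 + 125·197
1 = 125·2249 − 274·1026
1 = −274·7773 + 947·2249
So 2249·947 ≡ 1 (mod 7773).

947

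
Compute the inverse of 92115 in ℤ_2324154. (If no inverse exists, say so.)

Euclidean algorithm on 2324154, 92115:
2324154 = 25×92115 + 21279
92115 = 4×21279 + 6999
21279 = 3×6999 + 282
6999 = 24×282 + 231
282 = 1×231 + 51
231 = 4×51 + 27
51 = 1×27 + 24
27 = 1×24 + 3
24 = 8×3 + 0
gcd(92115, 2324154) = 3 ≠ 1, so 92115 has no multiplicative inverse modulo 2324154.

no inverse exists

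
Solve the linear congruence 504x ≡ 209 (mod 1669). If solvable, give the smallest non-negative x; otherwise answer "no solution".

1176

First find gcd(504, 1669):
1669 = 3×504 + 157
504 = 3×157 + 33
157 = 4×33 + 25
33 = 1×25 + 8
25 = 3×8 + 1
8 = 8×1 + 0
gcd = 1, so a unique solution mod 1669 exists.
Back-substitute for the Bézout coefficients:
1 = 25 − 3·8
1 = −3·33 + 4·25
1 = 4·157 − 19·33
1 = −19·504 + 61·157
1 = 61·1669 − 202·504
So 504·(-202) ≡ 1 (mod 1669), giving 504⁻¹ ≡ 1467.
x ≡ 504⁻¹·209 ≡ 1467·209 ≡ 1176 (mod 1669).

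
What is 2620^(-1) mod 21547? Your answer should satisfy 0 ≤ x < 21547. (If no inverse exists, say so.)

gcd(21547, 2620) by repeated division:
21547 = 8×2620 + 587
2620 = 4×587 + 272
587 = 2×272 + 43
272 = 6×43 + 14
43 = 3×14 + 1
14 = 14×1 + 0
gcd = 1, so the inverse exists. Back-substitute:
1 = 43 − 3·14
1 = −3·272 + 19·43
1 = 19·587 − 41·272
1 = −41·2620 + 183·587
1 = 183·21547 − 1505·2620
Thus 2620·(-1505) ≡ 1 (mod 21547); reducing, -1505 mod 21547 = 20042.

20042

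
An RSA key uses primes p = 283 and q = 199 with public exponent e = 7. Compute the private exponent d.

39883

φ(n) = (p−1)(q−1) = 282·198 = 55836.
Need d with 7·d ≡ 1 (mod 55836). Apply the extended Euclidean algorithm:
55836 = 7976×7 + 4
7 = 1×4 + 3
4 = 1×3 + 1
3 = 3×1 + 0
Back-substitute:
1 = 4 − 3
1 = −7 + 2·4
1 = 2·55836 − 15953·7
So 7·(-15953) ≡ 1 (mod 55836), hence d ≡ -15953 ≡ 39883 (mod 55836).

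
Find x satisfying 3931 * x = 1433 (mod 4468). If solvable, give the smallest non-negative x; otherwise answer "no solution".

First find gcd(3931, 4468):
4468 = 1×3931 + 537
3931 = 7×537 + 172
537 = 3×172 + 21
172 = 8×21 + 4
21 = 5×4 + 1
4 = 4×1 + 0
gcd = 1, so a unique solution mod 4468 exists.
Back-substitute for the Bézout coefficients:
1 = 21 − 5·4
1 = −5·172 + 41·21
1 = 41·537 − 128·172
1 = −128·3931 + 937·537
1 = 937·4468 − 1065·3931
So 3931·(-1065) ≡ 1 (mod 4468), giving 3931⁻¹ ≡ 3403.
x ≡ 3931⁻¹·1433 ≡ 3403·1433 ≡ 1911 (mod 4468).

1911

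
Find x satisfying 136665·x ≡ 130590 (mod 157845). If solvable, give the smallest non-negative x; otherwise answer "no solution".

3109

First find gcd(136665, 157845):
157845 = 1×136665 + 21180
136665 = 6×21180 + 9585
21180 = 2×9585 + 2010
9585 = 4×2010 + 1545
2010 = 1×1545 + 465
1545 = 3×465 + 150
465 = 3×150 + 15
150 = 10×15 + 0
gcd = 15 and 15 | 130590, so solutions exist. Divide through by 15: 9111x ≡ 8706 (mod 10523).
Now find 9111⁻¹ mod 10523:
10523 = 1×9111 + 1412
9111 = 6×1412 + 639
1412 = 2×639 + 134
639 = 4×134 + 103
134 = 1×103 + 31
103 = 3×31 + 10
31 = 3×10 + 1
10 = 10×1 + 0
Back-substitute:
1 = 31 − 3·10
1 = −3·103 + 10·31
1 = 10·134 − 13·103
1 = −13·639 + 62·134
1 = 62·1412 − 137·639
1 = −137·9111 + 884·1412
1 = 884·10523 − 1021·9111
So 9111·(-1021) ≡ 1 (mod 10523), i.e. 9111⁻¹ ≡ 9502.
Then x ≡ 9502·8706 ≡ 3109 (mod 10523); the smallest non-negative solution is x = 3109.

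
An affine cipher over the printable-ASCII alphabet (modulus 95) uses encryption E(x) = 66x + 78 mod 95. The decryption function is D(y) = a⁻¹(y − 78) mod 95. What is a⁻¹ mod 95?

36

Extended Euclidean algorithm:
95 = 1·66 + 29
66 = 2·29 + 8
29 = 3·8 + 5
8 = 1·5 + 3
5 = 1·3 + 2
3 = 1·2 + 1
2 = 2·1 + 0
Since gcd(66, 95) = 1, back-substitute to write 1 as a combination:
1 = 3 − 2
1 = −5 + 2·3
1 = 2·8 − 3·5
1 = −3·29 + 11·8
1 = 11·66 − 25·29
1 = −25·95 + 36·66
So 66·36 ≡ 1 (mod 95).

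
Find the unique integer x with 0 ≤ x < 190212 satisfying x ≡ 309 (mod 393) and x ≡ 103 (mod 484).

Write x = 309 + 393·k. Then 393·k ≡ 103 − 309 ≡ 278 (mod 484).
Need 393⁻¹ mod 484. Extended Euclid on (484, 393):
484 = 1·393 + 91
393 = 4·91 + 29
91 = 3·29 + 4
29 = 7·4 + 1
4 = 4·1 + 0
Back-substitute:
1 = 29 − 7·4
1 = −7·91 + 22·29
1 = 22·393 − 95·91
1 = −95·484 + 117·393
393⁻¹ ≡ 117 (mod 484), so k ≡ 117·278 ≡ 98 (mod 484).
x = 309 + 393·98 = 38823.

38823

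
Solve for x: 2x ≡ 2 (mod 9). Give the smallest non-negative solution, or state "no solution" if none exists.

First find gcd(2, 9):
9 = 4×2 + 1
2 = 2×1 + 0
gcd = 1, so a unique solution mod 9 exists.
Back-substitute for the Bézout coefficients:
1 = 9 − 4·2
So 2·(-4) ≡ 1 (mod 9), giving 2⁻¹ ≡ 5.
x ≡ 2⁻¹·2 ≡ 5·2 ≡ 1 (mod 9).

1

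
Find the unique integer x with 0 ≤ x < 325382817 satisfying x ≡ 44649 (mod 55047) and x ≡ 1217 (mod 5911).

Write x = 44649 + 55047·k. Then 55047·k ≡ 1217 − 44649 ≡ 3856 (mod 5911).
Need 55047⁻¹ mod 5911. Extended Euclid on (5911, 1848):
5911 = 3*1848 + 367
1848 = 5*367 + 13
367 = 28*13 + 3
13 = 4*3 + 1
3 = 3*1 + 0
Back-substitute:
1 = 13 − 4·3
1 = −4·367 + 113·13
1 = 113·1848 − 569·367
1 = −569·5911 + 1820·1848
55047⁻¹ ≡ 1820 (mod 5911), so k ≡ 1820·3856 ≡ 1563 (mod 5911).
x = 44649 + 55047·1563 = 86083110.

86083110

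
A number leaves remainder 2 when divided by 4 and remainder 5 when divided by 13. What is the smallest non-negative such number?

Write x = 2 + 4·k. Then 4·k ≡ 5 − 2 ≡ 3 (mod 13).
Need 4⁻¹ mod 13. Extended Euclid on (13, 4):
13 = 3·4 + 1
4 = 4·1 + 0
Back-substitute:
1 = 13 − 3·4
4⁻¹ ≡ 10 (mod 13), so k ≡ 10·3 ≡ 4 (mod 13).
x = 2 + 4·4 = 18.

18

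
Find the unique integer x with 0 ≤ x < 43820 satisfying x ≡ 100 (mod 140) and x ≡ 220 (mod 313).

Write x = 100 + 140·k. Then 140·k ≡ 220 − 100 ≡ 120 (mod 313).
Need 140⁻¹ mod 313. Extended Euclid on (313, 140):
313 = 2×140 + 33
140 = 4×33 + 8
33 = 4×8 + 1
8 = 8×1 + 0
Back-substitute:
1 = 33 − 4·8
1 = −4·140 + 17·33
1 = 17·313 − 38·140
140⁻¹ ≡ 275 (mod 313), so k ≡ 275·120 ≡ 135 (mod 313).
x = 100 + 140·135 = 19000.

19000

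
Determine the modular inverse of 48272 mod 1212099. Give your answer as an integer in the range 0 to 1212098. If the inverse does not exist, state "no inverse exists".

Euclidean algorithm on 1212099, 48272:
1212099 = 25*48272 + 5299
48272 = 9*5299 + 581
5299 = 9*581 + 70
581 = 8*70 + 21
70 = 3*21 + 7
21 = 3*7 + 0
gcd(48272, 1212099) = 7 ≠ 1, so 48272 has no multiplicative inverse modulo 1212099.

no inverse exists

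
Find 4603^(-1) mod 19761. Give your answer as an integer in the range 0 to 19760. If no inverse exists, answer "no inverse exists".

17593

gcd(19761, 4603) by repeated division:
19761 = 4*4603 + 1349
4603 = 3*1349 + 556
1349 = 2*556 + 237
556 = 2*237 + 82
237 = 2*82 + 73
82 = 1*73 + 9
73 = 8*9 + 1
9 = 9*1 + 0
Since gcd(4603, 19761) = 1, back-substitute to write 1 as a combination:
1 = 73 − 8·9
1 = −8·82 + 9·73
1 = 9·237 − 26·82
1 = −26·556 + 61·237
1 = 61·1349 − 148·556
1 = −148·4603 + 505·1349
1 = 505·19761 − 2168·4603
Thus 4603·(-2168) ≡ 1 (mod 19761); reducing, -2168 mod 19761 = 17593.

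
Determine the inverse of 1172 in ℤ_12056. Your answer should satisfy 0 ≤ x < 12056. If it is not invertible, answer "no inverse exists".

Euclidean algorithm on 12056, 1172:
12056 = 10×1172 + 336
1172 = 3×336 + 164
336 = 2×164 + 8
164 = 20×8 + 4
8 = 2×4 + 0
Since gcd = 4 > 1, 1172 is not a unit mod 12056.

no inverse exists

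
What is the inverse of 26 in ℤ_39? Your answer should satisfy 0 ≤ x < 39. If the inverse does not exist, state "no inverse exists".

Compute gcd(26, 39):
39 = 1*26 + 13
26 = 2*13 + 0
The gcd is 13, not 1, hence no inverse exists.

no inverse exists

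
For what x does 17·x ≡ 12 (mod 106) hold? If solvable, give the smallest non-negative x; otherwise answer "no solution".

88

First find gcd(17, 106):
106 = 6·17 + 4
17 = 4·4 + 1
4 = 4·1 + 0
gcd = 1, so a unique solution mod 106 exists.
Back-substitute for the Bézout coefficients:
1 = 17 − 4·4
1 = −4·106 + 25·17
So 17·(25) ≡ 1 (mod 106), giving 17⁻¹ ≡ 25.
x ≡ 17⁻¹·12 ≡ 25·12 ≡ 88 (mod 106).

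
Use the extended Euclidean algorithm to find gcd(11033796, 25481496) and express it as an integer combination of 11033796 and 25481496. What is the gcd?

Repeated division:
25481496 = 2×11033796 + 3413904
11033796 = 3×3413904 + 792084
3413904 = 4×792084 + 245568
792084 = 3×245568 + 55380
245568 = 4×55380 + 24048
55380 = 2×24048 + 7284
24048 = 3×7284 + 2196
7284 = 3×2196 + 696
2196 = 3×696 + 108
696 = 6×108 + 48
108 = 2×48 + 12
48 = 4×12 + 0
gcd(11033796, 25481496) = 12.
Back-substituting:
12 = 108 − 2·48
12 = −2·696 + 13·108
12 = 13·2196 − 41·696
12 = −41·7284 + 136·2196
12 = 136·24048 − 449·7284
12 = −449·55380 + 1034·24048
12 = 1034·245568 − 4585·55380
12 = −4585·792084 + 14789·245568
12 = 14789·3413904 − 63741·792084
12 = −63741·11033796 + 206012·3413904
12 = 206012·25481496 − 475765·11033796
So 12 = (206012)·25481496 + (-475765)·11033796.

12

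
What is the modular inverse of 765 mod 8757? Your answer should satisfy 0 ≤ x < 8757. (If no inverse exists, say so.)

Euclidean algorithm on 8757, 765:
8757 = 11*765 + 342
765 = 2*342 + 81
342 = 4*81 + 18
81 = 4*18 + 9
18 = 2*9 + 0
Since gcd = 9 > 1, 765 is not a unit mod 8757.

no inverse exists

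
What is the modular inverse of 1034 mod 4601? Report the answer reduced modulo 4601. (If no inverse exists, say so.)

Apply the Euclidean algorithm to 4601 and 1034:
4601 = 4·1034 + 465
1034 = 2·465 + 104
465 = 4·104 + 49
104 = 2·49 + 6
49 = 8·6 + 1
6 = 6·1 + 0
gcd = 1, so the inverse exists. Back-substitute:
1 = 49 − 8·6
1 = −8·104 + 17·49
1 = 17·465 − 76·104
1 = −76·1034 + 169·465
1 = 169·4601 − 752·1034
So 1034·(-752) ≡ 1 (mod 4601), and -752 ≡ 3849 (mod 4601).

3849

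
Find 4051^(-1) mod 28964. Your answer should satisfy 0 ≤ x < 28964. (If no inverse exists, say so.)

8923

Extended Euclidean algorithm:
28964 = 7×4051 + 607
4051 = 6×607 + 409
607 = 1×409 + 198
409 = 2×198 + 13
198 = 15×13 + 3
13 = 4×3 + 1
3 = 3×1 + 0
gcd = 1, so the inverse exists. Back-substitute:
1 = 13 − 4·3
1 = −4·198 + 61·13
1 = 61·409 − 126·198
1 = −126·607 + 187·409
1 = 187·4051 − 1248·607
1 = −1248·28964 + 8923·4051
So 4051·8923 ≡ 1 (mod 28964).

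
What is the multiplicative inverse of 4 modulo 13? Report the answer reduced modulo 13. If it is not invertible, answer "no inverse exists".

gcd(13, 4) by repeated division:
13 = 3×4 + 1
4 = 4×1 + 0
Since gcd(4, 13) = 1, back-substitute to write 1 as a combination:
1 = 13 − 3·4
Hence 4⁻¹ ≡ -3 ≡ 10 (mod 13).

10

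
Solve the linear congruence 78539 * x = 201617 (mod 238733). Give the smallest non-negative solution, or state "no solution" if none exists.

52747

First find gcd(78539, 238733):
238733 = 3×78539 + 3116
78539 = 25×3116 + 639
3116 = 4×639 + 560
639 = 1×560 + 79
560 = 7×79 + 7
79 = 11×7 + 2
7 = 3×2 + 1
2 = 2×1 + 0
gcd = 1, so a unique solution mod 238733 exists.
Back-substitute for the Bézout coefficients:
1 = 7 − 3·2
1 = −3·79 + 34·7
1 = 34·560 − 241·79
1 = −241·639 + 275·560
1 = 275·3116 − 1341·639
1 = −1341·78539 + 33800·3116
1 = 33800·238733 − 102741·78539
So 78539·(-102741) ≡ 1 (mod 238733), giving 78539⁻¹ ≡ 135992.
x ≡ 78539⁻¹·201617 ≡ 135992·201617 ≡ 52747 (mod 238733).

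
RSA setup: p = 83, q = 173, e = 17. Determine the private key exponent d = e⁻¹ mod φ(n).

φ(n) = (p−1)(q−1) = 82·172 = 14104.
Need d with 17·d ≡ 1 (mod 14104). Apply the extended Euclidean algorithm:
14104 = 829×17 + 11
17 = 1×11 + 6
11 = 1×6 + 5
6 = 1×5 + 1
5 = 5×1 + 0
Back-substitute:
1 = 6 − 5
1 = −11 + 2·6
1 = 2·17 − 3·11
1 = −3·14104 + 2489·17
So 17·2489 ≡ 1 (mod 14104), hence d = 2489.

2489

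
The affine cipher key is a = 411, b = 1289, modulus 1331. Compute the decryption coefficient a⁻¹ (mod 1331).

421

Apply the Euclidean algorithm to 1331 and 411:
1331 = 3·411 + 98
411 = 4·98 + 19
98 = 5·19 + 3
19 = 6·3 + 1
3 = 3·1 + 0
gcd = 1, so the inverse exists. Back-substitute:
1 = 19 − 6·3
1 = −6·98 + 31·19
1 = 31·411 − 130·98
1 = −130·1331 + 421·411
So 411·421 ≡ 1 (mod 1331).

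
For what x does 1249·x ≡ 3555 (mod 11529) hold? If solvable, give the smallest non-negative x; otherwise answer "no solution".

3852

First find gcd(1249, 11529):
11529 = 9×1249 + 288
1249 = 4×288 + 97
288 = 2×97 + 94
97 = 1×94 + 3
94 = 31×3 + 1
3 = 3×1 + 0
gcd = 1, so a unique solution mod 11529 exists.
Back-substitute for the Bézout coefficients:
1 = 94 − 31·3
1 = −31·97 + 32·94
1 = 32·288 − 95·97
1 = −95·1249 + 412·288
1 = 412·11529 − 3803·1249
So 1249·(-3803) ≡ 1 (mod 11529), giving 1249⁻¹ ≡ 7726.
x ≡ 1249⁻¹·3555 ≡ 7726·3555 ≡ 3852 (mod 11529).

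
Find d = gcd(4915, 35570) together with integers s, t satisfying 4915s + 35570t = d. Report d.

5

Apply Euclid's algorithm to 35570 and 4915:
35570 = 7×4915 + 1165
4915 = 4×1165 + 255
1165 = 4×255 + 145
255 = 1×145 + 110
145 = 1×110 + 35
110 = 3×35 + 5
35 = 7×5 + 0
gcd(4915, 35570) = 5.
Express as a combination:
5 = 110 − 3·35
5 = −3·145 + 4·110
5 = 4·255 − 7·145
5 = −7·1165 + 32·255
5 = 32·4915 − 135·1165
5 = −135·35570 + 977·4915
So 5 = (-135)·35570 + (977)·4915.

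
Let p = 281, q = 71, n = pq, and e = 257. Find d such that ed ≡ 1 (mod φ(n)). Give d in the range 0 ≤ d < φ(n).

φ(n) = (p−1)(q−1) = 280·70 = 19600.
Need d with 257·d ≡ 1 (mod 19600). Apply the extended Euclidean algorithm:
19600 = 76*257 + 68
257 = 3*68 + 53
68 = 1*53 + 15
53 = 3*15 + 8
15 = 1*8 + 7
8 = 1*7 + 1
7 = 7*1 + 0
Back-substitute:
1 = 8 − 7
1 = −15 + 2·8
1 = 2·53 − 7·15
1 = −7·68 + 9·53
1 = 9·257 − 34·68
1 = −34·19600 + 2593·257
So 257·2593 ≡ 1 (mod 19600), hence d = 2593.

2593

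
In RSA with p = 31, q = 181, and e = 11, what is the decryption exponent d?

φ(n) = (p−1)(q−1) = 30·180 = 5400.
Need d with 11·d ≡ 1 (mod 5400). Apply the extended Euclidean algorithm:
5400 = 490*11 + 10
11 = 1*10 + 1
10 = 10*1 + 0
Back-substitute:
1 = 11 − 10
1 = −5400 + 491·11
So 11·491 ≡ 1 (mod 5400), hence d = 491.

491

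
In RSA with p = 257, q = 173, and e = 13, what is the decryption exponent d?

40645

φ(n) = (p−1)(q−1) = 256·172 = 44032.
Need d with 13·d ≡ 1 (mod 44032). Apply the extended Euclidean algorithm:
44032 = 3387·13 + 1
13 = 13·1 + 0
Back-substitute:
1 = 44032 − 3387·13
So 13·(-3387) ≡ 1 (mod 44032), hence d ≡ -3387 ≡ 40645 (mod 44032).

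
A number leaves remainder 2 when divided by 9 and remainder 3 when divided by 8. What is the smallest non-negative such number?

Write x = 2 + 9·k. Then 9·k ≡ 3 − 2 ≡ 1 (mod 8).
Need 9⁻¹ mod 8. Extended Euclid on (8, 1):
8 = 8*1 + 0
9⁻¹ ≡ 1 (mod 8), so k ≡ 1·1 ≡ 1 (mod 8).
x = 2 + 9·1 = 11.

11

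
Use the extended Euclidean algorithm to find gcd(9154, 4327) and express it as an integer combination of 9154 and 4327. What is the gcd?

Apply Euclid's algorithm to 9154 and 4327:
9154 = 2*4327 + 500
4327 = 8*500 + 327
500 = 1*327 + 173
327 = 1*173 + 154
173 = 1*154 + 19
154 = 8*19 + 2
19 = 9*2 + 1
2 = 2*1 + 0
gcd(9154, 4327) = 1.
Working backward:
1 = 19 − 9·2
1 = −9·154 + 73·19
1 = 73·173 − 82·154
1 = −82·327 + 155·173
1 = 155·500 − 237·327
1 = −237·4327 + 2051·500
1 = 2051·9154 − 4339·4327
So 1 = (2051)·9154 + (-4339)·4327.

1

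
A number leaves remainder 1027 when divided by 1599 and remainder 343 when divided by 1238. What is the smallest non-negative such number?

1248247

Write x = 1027 + 1599·k. Then 1599·k ≡ 343 − 1027 ≡ 554 (mod 1238).
Need 1599⁻¹ mod 1238. Extended Euclid on (1238, 361):
1238 = 3*361 + 155
361 = 2*155 + 51
155 = 3*51 + 2
51 = 25*2 + 1
2 = 2*1 + 0
Back-substitute:
1 = 51 − 25·2
1 = −25·155 + 76·51
1 = 76·361 − 177·155
1 = −177·1238 + 607·361
1599⁻¹ ≡ 607 (mod 1238), so k ≡ 607·554 ≡ 780 (mod 1238).
x = 1027 + 1599·780 = 1248247.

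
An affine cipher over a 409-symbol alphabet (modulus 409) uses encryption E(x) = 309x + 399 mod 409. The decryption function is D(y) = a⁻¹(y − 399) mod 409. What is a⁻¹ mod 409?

Extended Euclidean algorithm:
409 = 1×309 + 100
309 = 3×100 + 9
100 = 11×9 + 1
9 = 9×1 + 0
Since gcd(309, 409) = 1, back-substitute to write 1 as a combination:
1 = 100 − 11·9
1 = −11·309 + 34·100
1 = 34·409 − 45·309
So 309·(-45) ≡ 1 (mod 409), and -45 ≡ 364 (mod 409).

364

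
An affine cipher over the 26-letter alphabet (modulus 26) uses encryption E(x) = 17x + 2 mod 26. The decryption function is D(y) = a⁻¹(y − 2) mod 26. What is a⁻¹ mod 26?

23

Extended Euclidean algorithm:
26 = 1×17 + 9
17 = 1×9 + 8
9 = 1×8 + 1
8 = 8×1 + 0
Since gcd(17, 26) = 1, back-substitute to write 1 as a combination:
1 = 9 − 8
1 = −17 + 2·9
1 = 2·26 − 3·17
So 17·(-3) ≡ 1 (mod 26), and -3 ≡ 23 (mod 26).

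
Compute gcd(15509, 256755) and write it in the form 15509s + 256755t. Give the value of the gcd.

Euclidean algorithm:
256755 = 16·15509 + 8611
15509 = 1·8611 + 6898
8611 = 1·6898 + 1713
6898 = 4·1713 + 46
1713 = 37·46 + 11
46 = 4·11 + 2
11 = 5·2 + 1
2 = 2·1 + 0
gcd(15509, 256755) = 1.
Working backward:
1 = 11 − 5·2
1 = −5·46 + 21·11
1 = 21·1713 − 782·46
1 = −782·6898 + 3149·1713
1 = 3149·8611 − 3931·6898
1 = −3931·15509 + 7080·8611
1 = 7080·256755 − 117211·15509
So 1 = (7080)·256755 + (-117211)·15509.

1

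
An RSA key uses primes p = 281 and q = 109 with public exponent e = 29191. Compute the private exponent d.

7351

φ(n) = (p−1)(q−1) = 280·108 = 30240.
Need d with 29191·d ≡ 1 (mod 30240). Apply the extended Euclidean algorithm:
30240 = 1·29191 + 1049
29191 = 27·1049 + 868
1049 = 1·868 + 181
868 = 4·181 + 144
181 = 1·144 + 37
144 = 3·37 + 33
37 = 1·33 + 4
33 = 8·4 + 1
4 = 4·1 + 0
Back-substitute:
1 = 33 − 8·4
1 = −8·37 + 9·33
1 = 9·144 − 35·37
1 = −35·181 + 44·144
1 = 44·868 − 211·181
1 = −211·1049 + 255·868
1 = 255·29191 − 7096·1049
1 = −7096·30240 + 7351·29191
So 29191·7351 ≡ 1 (mod 30240), hence d = 7351.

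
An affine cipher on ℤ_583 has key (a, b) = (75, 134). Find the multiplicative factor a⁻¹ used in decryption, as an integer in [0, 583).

Extended Euclidean algorithm:
583 = 7*75 + 58
75 = 1*58 + 17
58 = 3*17 + 7
17 = 2*7 + 3
7 = 2*3 + 1
3 = 3*1 + 0
Since gcd(75, 583) = 1, back-substitute to write 1 as a combination:
1 = 7 − 2·3
1 = −2·17 + 5·7
1 = 5·58 − 17·17
1 = −17·75 + 22·58
1 = 22·583 − 171·75
Thus 75·(-171) ≡ 1 (mod 583); reducing, -171 mod 583 = 412.

412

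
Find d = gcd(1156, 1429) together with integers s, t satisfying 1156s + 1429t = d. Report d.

1

Repeated division:
1429 = 1·1156 + 273
1156 = 4·273 + 64
273 = 4·64 + 17
64 = 3·17 + 13
17 = 1·13 + 4
13 = 3·4 + 1
4 = 4·1 + 0
gcd(1156, 1429) = 1.
Back-substituting:
1 = 13 − 3·4
1 = −3·17 + 4·13
1 = 4·64 − 15·17
1 = −15·273 + 64·64
1 = 64·1156 − 271·273
1 = −271·1429 + 335·1156
So 1 = (-271)·1429 + (335)·1156.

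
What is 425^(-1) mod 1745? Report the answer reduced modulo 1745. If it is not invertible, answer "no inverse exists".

Euclidean algorithm on 1745, 425:
1745 = 4*425 + 45
425 = 9*45 + 20
45 = 2*20 + 5
20 = 4*5 + 0
Since gcd = 5 > 1, 425 is not a unit mod 1745.

no inverse exists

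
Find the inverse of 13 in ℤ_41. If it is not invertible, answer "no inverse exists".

Extended Euclidean algorithm:
41 = 3*13 + 2
13 = 6*2 + 1
2 = 2*1 + 0
Since gcd(13, 41) = 1, back-substitute to write 1 as a combination:
1 = 13 − 6·2
1 = −6·41 + 19·13
So 13·19 ≡ 1 (mod 41).

19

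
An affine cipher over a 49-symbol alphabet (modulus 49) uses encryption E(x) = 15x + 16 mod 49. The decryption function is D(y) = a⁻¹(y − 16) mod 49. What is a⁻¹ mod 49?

gcd(49, 15) by repeated division:
49 = 3·15 + 4
15 = 3·4 + 3
4 = 1·3 + 1
3 = 3·1 + 0
gcd = 1, so the inverse exists. Back-substitute:
1 = 4 − 3
1 = −15 + 4·4
1 = 4·49 − 13·15
Thus 15·(-13) ≡ 1 (mod 49); reducing, -13 mod 49 = 36.

36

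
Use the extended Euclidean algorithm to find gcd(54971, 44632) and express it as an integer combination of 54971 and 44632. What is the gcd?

7

Repeated division:
54971 = 1·44632 + 10339
44632 = 4·10339 + 3276
10339 = 3·3276 + 511
3276 = 6·511 + 210
511 = 2·210 + 91
210 = 2·91 + 28
91 = 3·28 + 7
28 = 4·7 + 0
gcd(54971, 44632) = 7.
Working backward:
7 = 91 − 3·28
7 = −3·210 + 7·91
7 = 7·511 − 17·210
7 = −17·3276 + 109·511
7 = 109·10339 − 344·3276
7 = −344·44632 + 1485·10339
7 = 1485·54971 − 1829·44632
So 7 = (1485)·54971 + (-1829)·44632.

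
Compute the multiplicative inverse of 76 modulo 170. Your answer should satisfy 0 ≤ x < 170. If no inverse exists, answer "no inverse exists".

Compute gcd(76, 170):
170 = 2·76 + 18
76 = 4·18 + 4
18 = 4·4 + 2
4 = 2·2 + 0
Since gcd = 2 > 1, 76 is not a unit mod 170.

no inverse exists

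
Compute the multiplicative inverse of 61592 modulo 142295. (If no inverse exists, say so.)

Apply the Euclidean algorithm to 142295 and 61592:
142295 = 2×61592 + 19111
61592 = 3×19111 + 4259
19111 = 4×4259 + 2075
4259 = 2×2075 + 109
2075 = 19×109 + 4
109 = 27×4 + 1
4 = 4×1 + 0
Since gcd(61592, 142295) = 1, back-substitute to write 1 as a combination:
1 = 109 − 27·4
1 = −27·2075 + 514·109
1 = 514·4259 − 1055·2075
1 = −1055·19111 + 4734·4259
1 = 4734·61592 − 15257·19111
1 = −15257·142295 + 35248·61592
So 61592·35248 ≡ 1 (mod 142295).

35248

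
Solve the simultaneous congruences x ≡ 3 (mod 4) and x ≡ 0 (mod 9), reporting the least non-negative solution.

Write x = 3 + 4·k. Then 4·k ≡ 0 − 3 ≡ 6 (mod 9).
Need 4⁻¹ mod 9. Extended Euclid on (9, 4):
9 = 2*4 + 1
4 = 4*1 + 0
Back-substitute:
1 = 9 − 2·4
4⁻¹ ≡ 7 (mod 9), so k ≡ 7·6 ≡ 6 (mod 9).
x = 3 + 4·6 = 27.

27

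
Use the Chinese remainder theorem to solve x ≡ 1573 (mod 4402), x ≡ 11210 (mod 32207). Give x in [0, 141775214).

44875561

Write x = 1573 + 4402·k. Then 4402·k ≡ 11210 − 1573 ≡ 9637 (mod 32207).
Need 4402⁻¹ mod 32207. Extended Euclid on (32207, 4402):
32207 = 7·4402 + 1393
4402 = 3·1393 + 223
1393 = 6·223 + 55
223 = 4·55 + 3
55 = 18·3 + 1
3 = 3·1 + 0
Back-substitute:
1 = 55 − 18·3
1 = −18·223 + 73·55
1 = 73·1393 − 456·223
1 = −456·4402 + 1441·1393
1 = 1441·32207 − 10543·4402
4402⁻¹ ≡ 21664 (mod 32207), so k ≡ 21664·9637 ≡ 10194 (mod 32207).
x = 1573 + 4402·10194 = 44875561.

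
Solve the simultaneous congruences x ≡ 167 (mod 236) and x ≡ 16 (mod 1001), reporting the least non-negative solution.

Write x = 167 + 236·k. Then 236·k ≡ 16 − 167 ≡ 850 (mod 1001).
Need 236⁻¹ mod 1001. Extended Euclid on (1001, 236):
1001 = 4*236 + 57
236 = 4*57 + 8
57 = 7*8 + 1
8 = 8*1 + 0
Back-substitute:
1 = 57 − 7·8
1 = −7·236 + 29·57
1 = 29·1001 − 123·236
236⁻¹ ≡ 878 (mod 1001), so k ≡ 878·850 ≡ 555 (mod 1001).
x = 167 + 236·555 = 131147.

131147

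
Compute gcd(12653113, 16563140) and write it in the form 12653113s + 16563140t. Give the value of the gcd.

11

Repeated division:
16563140 = 1·12653113 + 3910027
12653113 = 3·3910027 + 923032
3910027 = 4·923032 + 217899
923032 = 4·217899 + 51436
217899 = 4·51436 + 12155
51436 = 4·12155 + 2816
12155 = 4·2816 + 891
2816 = 3·891 + 143
891 = 6·143 + 33
143 = 4·33 + 11
33 = 3·11 + 0
gcd(12653113, 16563140) = 11.
Back-substituting:
11 = 143 − 4·33
11 = −4·891 + 25·143
11 = 25·2816 − 79·891
11 = −79·12155 + 341·2816
11 = 341·51436 − 1443·12155
11 = −1443·217899 + 6113·51436
11 = 6113·923032 − 25895·217899
11 = −25895·3910027 + 109693·923032
11 = 109693·12653113 − 354974·3910027
11 = −354974·16563140 + 464667·12653113
So 11 = (-354974)·16563140 + (464667)·12653113.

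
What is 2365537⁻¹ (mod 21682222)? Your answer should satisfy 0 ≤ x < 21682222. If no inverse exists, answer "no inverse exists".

9390533

Apply the Euclidean algorithm to 21682222 and 2365537:
21682222 = 9×2365537 + 392389
2365537 = 6×392389 + 11203
392389 = 35×11203 + 284
11203 = 39×284 + 127
284 = 2×127 + 30
127 = 4×30 + 7
30 = 4×7 + 2
7 = 3×2 + 1
2 = 2×1 + 0
The gcd is 1. Working backward:
1 = 7 − 3·2
1 = −3·30 + 13·7
1 = 13·127 − 55·30
1 = −55·284 + 123·127
1 = 123·11203 − 4852·284
1 = −4852·392389 + 169943·11203
1 = 169943·2365537 − 1024510·392389
1 = −1024510·21682222 + 9390533·2365537
So 2365537·9390533 ≡ 1 (mod 21682222).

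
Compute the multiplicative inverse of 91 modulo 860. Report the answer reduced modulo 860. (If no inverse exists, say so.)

671

gcd(860, 91) by repeated division:
860 = 9·91 + 41
91 = 2·41 + 9
41 = 4·9 + 5
9 = 1·5 + 4
5 = 1·4 + 1
4 = 4·1 + 0
Since gcd(91, 860) = 1, back-substitute to write 1 as a combination:
1 = 5 − 4
1 = −9 + 2·5
1 = 2·41 − 9·9
1 = −9·91 + 20·41
1 = 20·860 − 189·91
Hence 91⁻¹ ≡ -189 ≡ 671 (mod 860).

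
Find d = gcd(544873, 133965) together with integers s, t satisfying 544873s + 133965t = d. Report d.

Apply Euclid's algorithm to 544873 and 133965:
544873 = 4*133965 + 9013
133965 = 14*9013 + 7783
9013 = 1*7783 + 1230
7783 = 6*1230 + 403
1230 = 3*403 + 21
403 = 19*21 + 4
21 = 5*4 + 1
4 = 4*1 + 0
gcd(544873, 133965) = 1.
Express as a combination:
1 = 21 − 5·4
1 = −5·403 + 96·21
1 = 96·1230 − 293·403
1 = −293·7783 + 1854·1230
1 = 1854·9013 − 2147·7783
1 = −2147·133965 + 31912·9013
1 = 31912·544873 − 129795·133965
So 1 = (31912)·544873 + (-129795)·133965.

1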